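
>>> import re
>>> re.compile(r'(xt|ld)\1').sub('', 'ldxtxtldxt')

`\1` has to match the exact text group 1 already captured.
Every occurrence is swapped for ''.

'ldldxt'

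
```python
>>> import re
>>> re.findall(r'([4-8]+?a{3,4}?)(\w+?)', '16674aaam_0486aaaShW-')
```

[('6674aaa', 'm'), ('486aaa', 'S')]

A `+?`/`*?`/`{m,n}?` starts at its minimum and grows only as far as needed for what follows to match.
`findall` packs the 2 group values into a tuple for every match.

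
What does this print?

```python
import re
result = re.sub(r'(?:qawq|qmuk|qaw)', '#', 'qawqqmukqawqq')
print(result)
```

Branches in `(...|...)` are attempted left-to-right; the first branch that allows the whole pattern to succeed is taken.
Every occurrence is swapped for '#'.

###q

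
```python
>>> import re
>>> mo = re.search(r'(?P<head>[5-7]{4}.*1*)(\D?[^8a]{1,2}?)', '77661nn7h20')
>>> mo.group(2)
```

'0'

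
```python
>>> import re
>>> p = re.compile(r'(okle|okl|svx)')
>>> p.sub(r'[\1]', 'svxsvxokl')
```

'[svx][svx][okl]'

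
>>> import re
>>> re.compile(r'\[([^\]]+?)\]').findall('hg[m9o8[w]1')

['m9o8[w']

Matches: at [2:10] match '[m9o8[w]', group 1 = 'm9o8[w'.
Because there's exactly one group, `findall` drops the full match and keeps group 1 from the one hit.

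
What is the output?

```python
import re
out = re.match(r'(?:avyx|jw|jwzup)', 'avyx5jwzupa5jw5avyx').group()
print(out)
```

avyx

`re.match` only tries the pattern at the start of the string.
The match spans [0:4] → 'avyx'.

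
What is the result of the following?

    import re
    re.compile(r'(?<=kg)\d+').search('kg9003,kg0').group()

Because the assertion is zero-width, the text it checks is not consumed and won't appear in the result.
`re.search` tries every starting position until one works.
The match spans [2:6] → '9003'.

'9003'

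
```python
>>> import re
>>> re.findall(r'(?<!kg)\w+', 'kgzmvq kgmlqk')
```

['kgzmvq', 'kgmlqk']

The negative lookahead/lookbehind blocks any match where the forbidden context is present.
No capturing groups, so `findall` returns the 2 full match strings.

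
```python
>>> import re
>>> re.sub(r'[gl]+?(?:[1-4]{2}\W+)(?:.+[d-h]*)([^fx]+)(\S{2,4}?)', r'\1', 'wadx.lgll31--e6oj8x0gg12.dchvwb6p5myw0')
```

The pattern matches one or more of one of [gl] (lazy); then exactly 2 of a character in [1-4], then one or more of a non-word character (non-capturing group); then one or more of any character, then zero or more of a character in [d-h] (non-capturing group); then one or more of any character except [fx] (captured); then 2 to 4 of a non-whitespace character (lazy) (captured).
`\1` in the replacement pulls in group 1's text for each match.

'wadx.y'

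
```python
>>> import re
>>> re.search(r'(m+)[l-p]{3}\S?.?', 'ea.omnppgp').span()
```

(4, 10)

The pattern matches one or more of a literal 'm' (captured); then exactly 3 of a character in [l-p], then optionally a non-whitespace character, then optionally any character.
`re.search` scans for the first position where the pattern succeeds.
The match spans [4:10] → 'mnppgp'.
Captured: group 1 = 'm'.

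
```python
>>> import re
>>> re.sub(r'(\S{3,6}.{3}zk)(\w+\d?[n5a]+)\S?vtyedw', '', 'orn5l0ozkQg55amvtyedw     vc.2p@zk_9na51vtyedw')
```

'     '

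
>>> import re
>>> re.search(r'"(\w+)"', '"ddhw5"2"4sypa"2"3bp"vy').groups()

The match spans [0:7] → '"ddhw5"'.
Captured: group 1 = 'ddhw5'.

('ddhw5',)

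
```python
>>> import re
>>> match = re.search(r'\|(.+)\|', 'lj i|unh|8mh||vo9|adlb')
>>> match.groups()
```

('unh|8mh||vo9',)

`search` walks the string left to right and returns the first match it finds.
The match spans [4:18] → '|unh|8mh||vo9|'.
Captured: group 1 = 'unh|8mh||vo9'.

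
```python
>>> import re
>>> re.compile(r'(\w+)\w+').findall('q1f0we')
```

['q1f0w']

Pattern: one or more of a word character (captured); then one or more of a word character.
Scanning left to right: at [0:6] match 'q1f0we', group 1 = 'q1f0w'.
Because there's exactly one group, `findall` drops the full match and keeps group 1 from the one hit.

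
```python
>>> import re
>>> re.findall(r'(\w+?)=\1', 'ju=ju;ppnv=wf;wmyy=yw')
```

The backreference `\1` re-matches whatever the first group consumed, character for character.
With a single group, `findall` returns only what that group captured — 2 items.

['ju', 'y']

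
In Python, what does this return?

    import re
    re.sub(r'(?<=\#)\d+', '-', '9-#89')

'9-#-'

Lookahead/lookbehind check context without consuming it, so the matched span excludes the asserted characters.
Matches: at [3:5] → '89'.
`sub` substitutes '-' at each match site.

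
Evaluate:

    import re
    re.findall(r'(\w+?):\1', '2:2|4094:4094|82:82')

A backreference is literal: `\1` must see the identical characters the first group matched.
With a single group, `findall` returns only what that group captured — 3 items.

['2', '4094', '82']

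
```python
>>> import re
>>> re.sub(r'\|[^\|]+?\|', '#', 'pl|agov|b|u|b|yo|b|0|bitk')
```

'pl#b#b#b#bitk'

Matches: at [2:8] → '|agov|'; at [9:12] → '|u|'; at [13:17] → '|yo|'; at [18:21] → '|0|'.
`sub` substitutes '#' at each match site.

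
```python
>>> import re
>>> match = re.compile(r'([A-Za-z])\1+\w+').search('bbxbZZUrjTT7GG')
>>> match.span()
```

(0, 14)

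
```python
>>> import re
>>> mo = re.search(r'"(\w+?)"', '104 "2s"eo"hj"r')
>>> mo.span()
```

(4, 8)

The match spans [4:8] → '"2s"'.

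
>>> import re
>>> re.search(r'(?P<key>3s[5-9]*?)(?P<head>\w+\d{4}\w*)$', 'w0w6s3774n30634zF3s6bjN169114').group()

'3s6bjN169114'

Pattern: the literal '3s', then zero or more of a character in [5-9] (lazy) (captured as 'key'); then one or more of a word character, then exactly 4 of a digit, then zero or more of a word character (captured as 'head'); then anchored at the end.
Unlike `match`, `search` isn't anchored — it looks for the pattern anywhere in the string.
The match spans [17:29] → '3s6bjN169114'.
Captured: group 1 = '3s', group 2 = '6bjN169114'.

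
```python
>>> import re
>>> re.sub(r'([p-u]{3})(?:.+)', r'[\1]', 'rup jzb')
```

The pattern matches exactly 3 of a character in [p-u] (captured); then one or more of any character (non-capturing group).
Matches: at [0:7] → 'rup jzb'.
The replacement refers to a captured group, so each match is rewritten using its own captured text.

'[rup]'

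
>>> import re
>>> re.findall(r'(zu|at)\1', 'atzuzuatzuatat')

`\1` has to match the exact text group 1 already captured.
One capturing group, so `findall` returns just the captured substring from each match — 2 in all.

['zu', 'at']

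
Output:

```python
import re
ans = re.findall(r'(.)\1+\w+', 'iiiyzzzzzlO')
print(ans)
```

After group 1 captures some text, `\1` only succeeds where that same text appears again.
Because there's exactly one group, `findall` drops the full match and keeps group 1 from the one hit.

['i']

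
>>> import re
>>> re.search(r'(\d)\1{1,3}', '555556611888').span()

(0, 4)

A backreference is literal: `\1` must see the identical characters the first group matched.
The match spans [0:4] → '5555'.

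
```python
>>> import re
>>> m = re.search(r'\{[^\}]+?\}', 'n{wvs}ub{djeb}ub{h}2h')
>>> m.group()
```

The match spans [1:6] → '{wvs}'.

'{wvs}'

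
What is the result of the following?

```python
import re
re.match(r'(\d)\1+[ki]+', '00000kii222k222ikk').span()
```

`\1` has to match the exact text group 1 already captured.
`re.match` won't scan ahead — the pattern has to work from the very first character.
The match spans [0:8] → '00000kii'.
Captured: group 1 = '0'.

(0, 8)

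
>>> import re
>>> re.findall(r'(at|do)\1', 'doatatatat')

['at', 'at']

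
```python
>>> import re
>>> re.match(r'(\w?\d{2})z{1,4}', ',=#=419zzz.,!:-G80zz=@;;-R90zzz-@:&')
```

None

With `match`, the pattern is implicitly anchored at the beginning.
Here the pattern fails at index 0, so the call returns None.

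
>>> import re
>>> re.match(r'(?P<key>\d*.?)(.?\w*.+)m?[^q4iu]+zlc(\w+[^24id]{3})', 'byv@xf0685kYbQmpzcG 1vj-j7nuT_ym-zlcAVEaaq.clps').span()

(0, 45)

Pattern: zero or more of a digit, then optionally any character (captured as 'key'); then optionally any character, then zero or more of a word character, then one or more of any character (captured); then optionally a literal 'm', then one or more of any character except [q4iu], then the literal 'zlc'; then one or more of a word character, then exactly 3 of any character except [24id] (captured).
`re.match` only tries the pattern at the start of the string.
The match spans [0:45] → 'byv@xf0685kYbQmpzcG 1vj-j7nuT_ym-zlcAVEaaq.cl'.
Captured: group 1 = 'b', group 2 = 'yv@xf0685kYbQmpzcG 1vj-j7nuT_ym', group 3 = 'AVEaaq.cl'.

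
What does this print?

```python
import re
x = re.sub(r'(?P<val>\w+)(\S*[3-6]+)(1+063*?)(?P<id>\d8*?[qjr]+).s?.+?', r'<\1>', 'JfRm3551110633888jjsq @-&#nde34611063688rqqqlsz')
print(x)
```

<JfRm35> @-&#<nde34>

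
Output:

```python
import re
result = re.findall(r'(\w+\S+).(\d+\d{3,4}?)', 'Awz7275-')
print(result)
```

This matches one or more of a word character, then one or more of a non-whitespace character (captured); then any character; then one or more of a digit, then 3 to 4 of a digit (lazy) (captured).
`findall` packs the 2 group values into a tuple for every match.

[('Aw', '7275')]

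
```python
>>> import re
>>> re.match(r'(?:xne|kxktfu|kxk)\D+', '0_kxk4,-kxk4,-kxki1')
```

`match` is anchored at position 0; if the pattern doesn't fit there, it returns None.
Here the pattern fails at index 0, so the call returns None.

None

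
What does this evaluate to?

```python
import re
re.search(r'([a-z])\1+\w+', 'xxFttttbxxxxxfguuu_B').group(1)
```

'x'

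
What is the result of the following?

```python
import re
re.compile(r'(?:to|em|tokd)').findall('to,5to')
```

['to', 'to']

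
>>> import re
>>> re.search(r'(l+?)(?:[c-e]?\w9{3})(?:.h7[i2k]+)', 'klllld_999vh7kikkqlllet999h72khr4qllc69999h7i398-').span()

(1, 17)

Pattern: one or more of a literal 'l' (lazy) (captured); then optionally a character in [c-e], then a word character, then exactly 3 of the literal '9' (non-capturing group); then any character, then the literal 'h7', then one or more of one of [i2k] (non-capturing group).
The match spans [1:17] → 'lllld_999vh7kikk'.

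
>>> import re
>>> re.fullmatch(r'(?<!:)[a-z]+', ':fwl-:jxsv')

None

The negative lookaround is zero-width — it rules out positions where the adjacent text would match, without consuming anything.
`re.fullmatch` is like wrapping the pattern in `^…$` (in single-line mode).
Here the string isn't matched end-to-end, so the call returns None.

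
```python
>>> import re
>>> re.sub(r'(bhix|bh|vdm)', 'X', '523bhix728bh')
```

'523X728X'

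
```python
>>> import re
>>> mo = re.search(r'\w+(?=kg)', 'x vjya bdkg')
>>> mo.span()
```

(7, 9)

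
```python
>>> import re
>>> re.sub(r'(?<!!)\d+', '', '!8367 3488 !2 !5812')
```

The negative lookahead/lookbehind blocks any match where the forbidden context is present.
Each match is replaced by ''.

'!8  !2 !5'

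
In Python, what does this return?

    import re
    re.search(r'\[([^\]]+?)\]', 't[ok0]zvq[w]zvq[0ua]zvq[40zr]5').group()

'[ok0]'

The match spans [1:6] → '[ok0]'.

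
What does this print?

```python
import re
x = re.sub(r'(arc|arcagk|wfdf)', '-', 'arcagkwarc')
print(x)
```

-agkw-

Alternation isn't longest-match — the leftmost alternative that fits at this position is chosen.
`sub` substitutes '-' at each match site.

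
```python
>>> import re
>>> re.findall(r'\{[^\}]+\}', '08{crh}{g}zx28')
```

['{crh}', '{g}']

With no groups in the pattern, `findall` gives back each whole match — 2 here.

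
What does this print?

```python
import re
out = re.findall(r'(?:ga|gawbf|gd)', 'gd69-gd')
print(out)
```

['gd', 'gd']

Matches: at [0:2] → 'gd'; at [5:7] → 'gd'.
No capturing groups, so `findall` returns the 2 full match strings.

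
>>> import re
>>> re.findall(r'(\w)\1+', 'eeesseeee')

`\1` is not a pattern — it's the concrete string captured by group 1, re-applied verbatim.
Matches: at [0:3] match 'eee', group 1 = 'e'; at [3:5] match 'ss', group 1 = 's'; at [5:9] match 'eeee', group 1 = 'e'.
Because there's exactly one group, `findall` drops the full match and keeps group 1 from each hit.

['e', 's', 'e']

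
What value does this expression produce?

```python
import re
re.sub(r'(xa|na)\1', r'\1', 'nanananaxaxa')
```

'nanaxa'

The backreference `\1` re-matches whatever the first group consumed, character for character.
`\1` in the replacement pulls in group 1's text for each match.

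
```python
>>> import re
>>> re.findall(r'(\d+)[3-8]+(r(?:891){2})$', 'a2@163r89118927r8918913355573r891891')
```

[('891891335557', 'r891891')]

Pattern: one or more of a digit (captured); then one or more of a character in [3-8]; then the literal 'r', then the literal '891' repeated 2 times (captured); then anchored at the end.
Multiple groups make `findall` return tuples — one 2-tuple for the one match.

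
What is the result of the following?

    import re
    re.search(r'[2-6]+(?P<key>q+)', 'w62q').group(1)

'q'

The match spans [1:4] → '62q'.
Captured: group 1 = 'q'.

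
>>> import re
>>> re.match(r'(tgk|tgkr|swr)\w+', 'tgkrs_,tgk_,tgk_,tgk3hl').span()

(0, 6)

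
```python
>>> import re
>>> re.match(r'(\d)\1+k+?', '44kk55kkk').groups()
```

('4',)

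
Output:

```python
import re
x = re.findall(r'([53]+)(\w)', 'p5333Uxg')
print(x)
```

[('5333', 'U')]

The pattern matches one or more of one of [53] (captured); then a word character (captured).
2 groups means the one result is a tuple of 2 captured strings — 1 here.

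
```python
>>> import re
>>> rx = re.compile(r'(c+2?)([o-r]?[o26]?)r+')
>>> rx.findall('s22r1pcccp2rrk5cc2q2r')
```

[('ccc', 'p2'), ('cc2', 'q2')]

Pattern: one or more of a literal 'c', then optionally a literal '2' (captured); then optionally a character in [o-r], then optionally one of [o26] (captured); then one or more of a literal 'r'.
Walking the string: at [6:13] match 'cccp2rr', groups = ('ccc', 'p2'); at [15:21] match 'cc2q2r', groups = ('cc2', 'q2').
`findall` packs the 2 group values into a tuple for every match.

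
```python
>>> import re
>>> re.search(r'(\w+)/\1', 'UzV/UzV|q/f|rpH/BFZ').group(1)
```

'UzV'

The match spans [0:7] → 'UzV/UzV'.
Captured: group 1 = 'UzV'.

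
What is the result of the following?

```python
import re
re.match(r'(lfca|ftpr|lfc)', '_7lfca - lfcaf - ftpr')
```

With `match`, the pattern is implicitly anchored at the beginning.
Here the string doesn't start with a match, so the call returns None.

None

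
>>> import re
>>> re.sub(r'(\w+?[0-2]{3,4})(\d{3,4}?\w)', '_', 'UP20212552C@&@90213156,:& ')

'_C@&@_,:& '

Pattern: one or more of a word character (lazy), then 3 to 4 of a character in [0-2] (captured); then 3 to 4 of a digit (lazy), then a word character (captured).
Matches: at [0:10] → 'UP20212552'; at [14:22] → '90213156'.
Every occurrence is swapped for '_'.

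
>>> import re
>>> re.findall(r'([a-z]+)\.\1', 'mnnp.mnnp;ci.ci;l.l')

['mnnp', 'ci', 'l']

`\1` is not a pattern — it's the concrete string captured by group 1, re-applied verbatim.
Matches: at [0:9] match 'mnnp.mnnp', group 1 = 'mnnp'; at [10:15] match 'ci.ci', group 1 = 'ci'; at [16:19] match 'l.l', group 1 = 'l'.
One capturing group, so `findall` returns just the captured substring from each match — 3 in all.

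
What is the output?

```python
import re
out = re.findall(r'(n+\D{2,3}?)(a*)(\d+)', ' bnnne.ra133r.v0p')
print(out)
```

[('nnne.r', 'a', '133')]

With 3 capturing groups, `findall` returns a 3-tuple per match.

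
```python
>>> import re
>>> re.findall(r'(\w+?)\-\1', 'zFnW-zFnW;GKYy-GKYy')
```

After group 1 captures some text, `\1` only succeeds where that same text appears again.
One capturing group, so `findall` returns just the captured substring from each match — 2 in all.

['zFnW', 'GKYy']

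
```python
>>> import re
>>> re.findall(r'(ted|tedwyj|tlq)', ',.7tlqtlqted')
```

['tlq', 'tlq', 'ted']

Scanning left to right: at [3:6] match 'tlq', group 1 = 'tlq'; at [6:9] match 'tlq', group 1 = 'tlq'; at [9:12] match 'ted', group 1 = 'ted'.
With a single group, `findall` returns only what that group captured — 3 items.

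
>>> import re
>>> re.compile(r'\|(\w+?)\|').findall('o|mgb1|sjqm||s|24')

['mgb1', 's']

With a single group, `findall` returns only what that group captured — 2 items.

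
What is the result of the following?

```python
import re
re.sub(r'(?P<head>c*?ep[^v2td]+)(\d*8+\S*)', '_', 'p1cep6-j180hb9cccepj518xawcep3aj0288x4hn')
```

'p1_'

Pattern: zero or more of the literal 'c' (lazy), then the literal 'ep', then one or more of any character except [v2td] (captured as 'head'); then zero or more of a digit, then one or more of the literal '8', then zero or more of a non-whitespace character (captured).
Matches: at [2:40] → 'cep6-j180hb9cccepj518xawcep3aj0288x4hn'.
Every occurrence is swapped for '_'.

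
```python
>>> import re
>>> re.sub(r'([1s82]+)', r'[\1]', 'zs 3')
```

'z[s] 3'

Each match is replaced using the text its own group 1 captured.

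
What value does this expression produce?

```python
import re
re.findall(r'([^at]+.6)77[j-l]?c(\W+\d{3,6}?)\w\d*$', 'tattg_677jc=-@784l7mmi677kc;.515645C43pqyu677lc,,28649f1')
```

Pattern: one or more of any character except [at], then any character, then the literal '6' (captured); then the literal '77', then optionally a character in [j-l], then the literal 'c'; then one or more of a non-word character, then 3 to 6 of a digit (lazy) (captured); then a word character, then zero or more of a digit; then anchored at the end.
Walking the string: at [4:56] match 'g_677jc=-@784l7mmi677kc;.515645C43pqyu677lc,,28649f1', groups = ('g_677jc=-@784l7mmi677kc;.515645C43pqyu6', ',,28649').
With 2 capturing groups, `findall` returns a 2-tuple per match.

[('g_677jc=-@784l7mmi677kc;.515645C43pqyu6', ',,28649')]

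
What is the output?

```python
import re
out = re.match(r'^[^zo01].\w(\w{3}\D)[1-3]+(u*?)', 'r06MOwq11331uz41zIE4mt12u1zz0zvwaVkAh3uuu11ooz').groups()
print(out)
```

The match spans [0:12] → 'r06MOwq11331'.
Captured: group 1 = 'MOwq', group 2 = ''.

('MOwq', '')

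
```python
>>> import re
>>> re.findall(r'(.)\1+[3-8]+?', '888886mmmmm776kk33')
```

`\1` has to match the exact text group 1 already captured.
Walking the string: at [0:6] match '888886', group 1 = '8'; at [6:12] match 'mmmmm7', group 1 = 'm'; at [14:17] match 'kk3', group 1 = 'k'.
With a single group, `findall` returns only what that group captured — 3 items.

['8', 'm', 'k']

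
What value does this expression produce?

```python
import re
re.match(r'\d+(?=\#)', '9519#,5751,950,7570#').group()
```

With `match`, the pattern is implicitly anchored at the beginning.
The match spans [0:4] → '9519'.

'9519'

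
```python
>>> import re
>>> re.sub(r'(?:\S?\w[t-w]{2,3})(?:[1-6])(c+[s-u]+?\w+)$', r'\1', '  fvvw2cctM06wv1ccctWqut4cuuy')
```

'  cctM06wv1ccctWqut4cuuy'

Pattern: optionally a non-whitespace character, then a word character, then 2 to 3 of a character in [t-w] (non-capturing group); then a character in [1-6] (non-capturing group); then one or more of the literal 'c', then one or more of a character in [s-u] (lazy), then one or more of a word character (captured); then anchored at the end.
Matches: at [2:29] → 'fvvw2cctM06wv1ccctWqut4cuuy'.
The replacement refers to a captured group, so each match is rewritten using its own captured text.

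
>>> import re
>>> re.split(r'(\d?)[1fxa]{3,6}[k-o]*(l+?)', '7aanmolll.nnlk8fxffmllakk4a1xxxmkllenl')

['7aanmolll.nnlk', '8', 'l', 'akk', '4', 'l', 'enl']

The pattern matches optionally a digit (captured); then 3 to 6 of one of [1fxa], then zero or more of a character in [k-o]; then one or more of a literal 'l' (lazy) (captured).
Matches to split on: at [14:22] → '8fxffmll'; at [25:35] → '4a1xxxmkll'.
Because the pattern has a capturing group, `split` also inserts each captured text between the pieces.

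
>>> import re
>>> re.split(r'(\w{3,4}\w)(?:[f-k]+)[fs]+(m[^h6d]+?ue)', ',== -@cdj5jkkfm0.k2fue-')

[',== -@', 'cdj5j', 'm0.k2fue', '-']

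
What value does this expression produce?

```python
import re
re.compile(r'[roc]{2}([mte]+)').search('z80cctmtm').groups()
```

('tmtm',)

Pattern: exactly 2 of one of [roc]; then one or more of one of [mte] (captured).
`search` walks the string left to right and returns the first match it finds.
The match spans [3:9] → 'cctmtm'.
Captured: group 1 = 'tmtm'.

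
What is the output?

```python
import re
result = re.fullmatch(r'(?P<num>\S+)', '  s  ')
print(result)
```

`re.fullmatch` requires the pattern to consume the entire string.
Here there's no way to consume every character, so the call returns None.

None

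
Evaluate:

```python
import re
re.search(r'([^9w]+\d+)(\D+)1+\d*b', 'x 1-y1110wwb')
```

This matches one or more of any character except [9w], then one or more of a digit (captured); then one or more of a non-digit (captured); then one or more of the literal '1', then zero or more of a digit; then a literal 'b'.
`re.search` scans for the first position where the pattern succeeds.
Here nothing in the string fits, so the call returns None.

None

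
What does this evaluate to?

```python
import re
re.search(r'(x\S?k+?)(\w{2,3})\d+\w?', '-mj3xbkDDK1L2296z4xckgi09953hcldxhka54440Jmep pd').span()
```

The match spans [4:12] → 'xbkDDK1L'.

(4, 12)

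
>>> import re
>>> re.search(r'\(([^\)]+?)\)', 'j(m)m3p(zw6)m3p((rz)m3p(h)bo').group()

The match spans [1:4] → '(m)'.

'(m)'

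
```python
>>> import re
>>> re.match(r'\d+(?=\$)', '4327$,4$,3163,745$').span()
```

Because the assertion is zero-width, the text it checks is not consumed and won't appear in the result.
`match` is anchored at position 0; if the pattern doesn't fit there, it returns None.
The match spans [0:4] → '4327'.

(0, 4)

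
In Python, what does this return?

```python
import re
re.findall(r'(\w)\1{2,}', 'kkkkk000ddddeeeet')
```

A backreference is literal: `\1` must see the identical characters the first group matched.
Walking the string: at [0:5] match 'kkkkk', group 1 = 'k'; at [5:8] match '000', group 1 = '0'; at [8:12] match 'dddd', group 1 = 'd'; at [12:16] match 'eeee', group 1 = 'e'.
One capturing group, so `findall` returns just the captured substring from each match — 4 in all.

['k', '0', 'd', 'e']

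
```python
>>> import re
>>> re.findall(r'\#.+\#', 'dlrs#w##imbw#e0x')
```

Walking the string: at [4:13] → '#w##imbw#'.
No capturing groups, so `findall` returns the 1 full match string.

['#w##imbw#']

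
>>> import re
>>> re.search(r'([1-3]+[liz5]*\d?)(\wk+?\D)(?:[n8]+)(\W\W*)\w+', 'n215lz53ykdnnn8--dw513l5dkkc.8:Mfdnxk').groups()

('215lz53', 'ykd', '--')

Pattern: one or more of a character in [1-3], then zero or more of one of [liz5], then optionally a digit (captured); then a word character, then one or more of a literal 'k' (lazy), then a non-digit (captured); then one or more of one of [n8] (non-capturing group); then a non-word character, then zero or more of a non-word character (captured); then one or more of a word character.
`search` walks the string left to right and returns the first match it finds.
The match spans [1:28] → '215lz53ykdnnn8--dw513l5dkkc'.
Captured: group 1 = '215lz53', group 2 = 'ykd', group 3 = '--'.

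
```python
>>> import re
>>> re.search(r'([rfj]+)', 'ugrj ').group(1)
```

'rj'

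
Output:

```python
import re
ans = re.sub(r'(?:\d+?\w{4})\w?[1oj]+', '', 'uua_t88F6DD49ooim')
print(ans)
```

Every occurrence is swapped for ''.

uua_t88Fim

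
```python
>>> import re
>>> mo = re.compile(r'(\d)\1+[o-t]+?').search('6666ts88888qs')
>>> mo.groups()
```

('6',)

`\1` has to match the exact text group 1 already captured.
`re.search` scans for the first position where the pattern succeeds.
The match spans [0:5] → '6666t'.
Captured: group 1 = '6'.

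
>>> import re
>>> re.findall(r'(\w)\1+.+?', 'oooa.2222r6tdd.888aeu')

The backreference `\1` re-matches whatever the first group consumed, character for character.
Walking the string: at [0:4] match 'oooa', group 1 = 'o'; at [5:10] match '2222r', group 1 = '2'; at [12:15] match 'dd.', group 1 = 'd'; at [15:19] match '888a', group 1 = '8'.
One capturing group, so `findall` returns just the captured substring from each match — 4 in all.

['o', '2', 'd', '8']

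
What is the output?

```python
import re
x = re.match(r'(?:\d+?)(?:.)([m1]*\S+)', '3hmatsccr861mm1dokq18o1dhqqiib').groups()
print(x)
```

This matches one or more of a digit (lazy) (non-capturing group); then any character (non-capturing group); then zero or more of one of [m1], then one or more of a non-whitespace character (captured).
`re.match` won't scan ahead — the pattern has to work from the very first character.
The match spans [0:30] → '3hmatsccr861mm1dokq18o1dhqqiib'.
Captured: group 1 = 'matsccr861mm1dokq18o1dhqqiib'.

('matsccr861mm1dokq18o1dhqqiib',)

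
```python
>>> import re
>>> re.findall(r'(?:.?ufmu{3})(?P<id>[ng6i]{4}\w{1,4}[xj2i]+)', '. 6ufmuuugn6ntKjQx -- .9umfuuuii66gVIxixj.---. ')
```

['gn6ntKjQx']

The pattern matches optionally any character, then the literal 'ufm', then exactly 3 of a literal 'u' (non-capturing group); then exactly 4 of one of [ng6i], then 1 to 4 of a word character, then one or more of one of [xj2i] (captured as 'id').
Matches: at [2:18] match '6ufmuuugn6ntKjQx', group 1 = 'gn6ntKjQx'.
`findall` collects group 1 from the one match (1 total).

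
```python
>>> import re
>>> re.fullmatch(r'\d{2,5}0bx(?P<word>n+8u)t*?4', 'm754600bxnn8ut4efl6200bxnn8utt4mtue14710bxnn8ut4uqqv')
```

None

The pattern matches 2 to 5 of a digit, then the literal '0bx'; then one or more of a literal 'n', then the literal '8u' (captured as 'word'); then zero or more of the literal 't' (lazy), then the literal '4'.
`fullmatch` succeeds only if the pattern covers the string from start to end.
Here the string isn't matched end-to-end, so the call returns None.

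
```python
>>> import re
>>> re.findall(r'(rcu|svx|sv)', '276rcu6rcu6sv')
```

['rcu', 'rcu', 'sv']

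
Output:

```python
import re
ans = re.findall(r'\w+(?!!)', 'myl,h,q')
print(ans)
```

Because the assertion is negative and zero-width, positions next to the forbidden text are skipped.
With no groups in the pattern, `findall` gives back each whole match — 3 here.

['myl', 'h', 'q']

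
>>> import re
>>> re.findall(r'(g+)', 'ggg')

The pattern matches one or more of a literal 'g' (captured).
Walking the string: at [0:3] match 'ggg', group 1 = 'ggg'.
With a single group, `findall` returns only what that group captured — 1 item.

['ggg']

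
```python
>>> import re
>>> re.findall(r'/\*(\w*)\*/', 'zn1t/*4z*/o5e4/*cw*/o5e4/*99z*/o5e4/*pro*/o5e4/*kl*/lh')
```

['4z', 'cw', '99z', 'pro', 'kl']

Walking the string: at [4:10] match '/*4z*/', group 1 = '4z'; at [14:20] match '/*cw*/', group 1 = 'cw'; at [24:31] match '/*99z*/', group 1 = '99z'; at [35:42] match '/*pro*/', group 1 = 'pro'; at [46:52] match '/*kl*/', group 1 = 'kl'.
Because there's exactly one group, `findall` drops the full match and keeps group 1 from each hit.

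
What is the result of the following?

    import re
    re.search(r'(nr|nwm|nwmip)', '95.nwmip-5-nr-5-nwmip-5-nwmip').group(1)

'nwm'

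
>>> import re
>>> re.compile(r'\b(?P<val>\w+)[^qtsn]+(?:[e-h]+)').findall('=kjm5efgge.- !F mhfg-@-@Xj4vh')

The pattern matches a word boundary (`\b`, zero-width); then one or more of a word character (captured as 'val'); then one or more of any character except [qtsn]; then one or more of a character in [e-h] (non-capturing group).
`findall` collects group 1 from the one match (1 total).

['kjm5efgge']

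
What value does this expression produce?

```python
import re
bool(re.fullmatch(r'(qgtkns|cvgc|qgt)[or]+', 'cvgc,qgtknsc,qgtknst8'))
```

For `fullmatch`, every character of the input must be accounted for by the pattern.
Here there's no way to consume every character, so the call returns None, and `bool(None)` is False.

False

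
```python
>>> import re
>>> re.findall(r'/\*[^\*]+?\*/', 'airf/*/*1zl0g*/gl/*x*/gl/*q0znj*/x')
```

['/*1zl0g*/', '/*x*/', '/*q0znj*/']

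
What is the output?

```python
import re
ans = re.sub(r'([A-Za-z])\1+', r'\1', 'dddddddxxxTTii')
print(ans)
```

dxTi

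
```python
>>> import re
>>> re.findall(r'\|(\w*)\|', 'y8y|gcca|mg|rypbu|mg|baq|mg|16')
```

['gcca', 'rypbu', 'baq']

One capturing group, so `findall` returns just the captured substring from each match — 3 in all.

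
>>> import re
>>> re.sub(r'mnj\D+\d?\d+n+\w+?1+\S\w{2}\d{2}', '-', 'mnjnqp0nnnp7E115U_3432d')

This matches the literal 'mnj', then one or more of a non-digit, then optionally a digit; then one or more of a digit; then one or more of the literal 'n', then one or more of a word character (lazy), then one or more of a literal '1'; then a non-whitespace character, then exactly 2 of a word character, then exactly 2 of a digit.
Matches: at [0:20] → 'mnjnqp0nnnp7E115U_34'.
Each match is replaced by '-'.

'-32d'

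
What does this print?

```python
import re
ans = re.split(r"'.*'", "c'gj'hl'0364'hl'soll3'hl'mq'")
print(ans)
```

['c', '']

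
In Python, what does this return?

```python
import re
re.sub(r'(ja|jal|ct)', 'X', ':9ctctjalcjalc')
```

Branches in `(...|...)` are attempted left-to-right; the first branch that allows the whole pattern to succeed is taken.
Matches: at [2:4] → 'ct'; at [4:6] → 'ct'; at [6:8] → 'ja'; at [10:12] → 'ja'.
`sub` substitutes 'X' at each match site.

':9XXXlcXlc'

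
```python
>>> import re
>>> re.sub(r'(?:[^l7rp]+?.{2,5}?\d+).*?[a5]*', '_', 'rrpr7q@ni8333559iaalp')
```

'rrpr7_iaalp'

A `+?`/`*?`/`{m,n}?` starts at its minimum and grows only as far as needed for what follows to match.
`sub` substitutes '_' at each match site.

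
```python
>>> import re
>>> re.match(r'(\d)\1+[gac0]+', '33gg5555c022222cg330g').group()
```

'33gg'

`re.match` won't scan ahead — the pattern has to work from the very first character.
The match spans [0:4] → '33gg'.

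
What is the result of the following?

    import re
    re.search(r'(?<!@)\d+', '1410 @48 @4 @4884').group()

'1410'

A negative assertion filters positions out without eating any characters.
`search` walks the string left to right and returns the first match it finds.
The match spans [0:4] → '1410'.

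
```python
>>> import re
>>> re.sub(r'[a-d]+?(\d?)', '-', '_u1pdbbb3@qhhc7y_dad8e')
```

'_u1p----@qhh-y_---e'

Pattern: one or more of a character in [a-d] (lazy); then optionally a digit (captured).
Matches: at [4:5] → 'd'; at [5:6] → 'b'; at [6:7] → 'b'; at [7:9] → 'b3'; at [13:15] → 'c7'; ….
`sub` substitutes '-' at each match site.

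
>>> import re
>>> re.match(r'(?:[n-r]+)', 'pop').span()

(0, 3)

Pattern: one or more of a character in [n-r] (non-capturing group).
`re.match` only tries the pattern at the start of the string.
The match spans [0:3] → 'pop'.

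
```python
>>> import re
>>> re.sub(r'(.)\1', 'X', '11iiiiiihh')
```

'XXXXX'

The backreference `\1` re-matches whatever the first group consumed, character for character.
Every occurrence is swapped for 'X'.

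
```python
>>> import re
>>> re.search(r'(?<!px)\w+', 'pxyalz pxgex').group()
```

`(?!…)`/`(?<!…)` only lets a position through if the neighbouring text does NOT match; no characters are consumed.
`re.search` scans for the first position where the pattern succeeds.
The match spans [0:6] → 'pxyalz'.

'pxyalz'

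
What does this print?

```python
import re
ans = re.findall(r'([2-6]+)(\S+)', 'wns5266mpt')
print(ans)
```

[('5266', 'mpt')]

This matches one or more of a character in [2-6] (captured); then one or more of a non-whitespace character (captured).
Walking the string: at [3:10] match '5266mpt', groups = ('5266', 'mpt').
`findall` packs the 2 group values into a tuple for every match.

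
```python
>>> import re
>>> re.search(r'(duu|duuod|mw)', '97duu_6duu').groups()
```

('duu',)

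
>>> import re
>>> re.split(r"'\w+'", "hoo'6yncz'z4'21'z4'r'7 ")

Matches to split on: at [3:10] → "'6yncz'"; at [12:16] → "'21'"; at [18:21] → "'r'".
Each match becomes a cut point; 4 segments remain.

['hoo', 'z4', 'z4', '7 ']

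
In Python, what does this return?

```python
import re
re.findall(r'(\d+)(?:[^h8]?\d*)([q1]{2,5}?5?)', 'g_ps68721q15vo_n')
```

2 groups means the one result is a tuple of 2 captured strings — 1 here.

[('68721', 'q15')]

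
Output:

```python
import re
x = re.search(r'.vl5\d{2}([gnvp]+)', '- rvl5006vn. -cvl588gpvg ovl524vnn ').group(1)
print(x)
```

gpvg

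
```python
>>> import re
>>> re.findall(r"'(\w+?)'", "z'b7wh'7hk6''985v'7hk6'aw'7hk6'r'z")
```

['b7wh', '985v', 'aw', 'r']

Matches: at [1:7] match "'b7wh'", group 1 = 'b7wh'; at [12:18] match "'985v'", group 1 = '985v'; at [22:26] match "'aw'", group 1 = 'aw'; at [30:33] match "'r'", group 1 = 'r'.
One capturing group, so `findall` returns just the captured substring from each match — 4 in all.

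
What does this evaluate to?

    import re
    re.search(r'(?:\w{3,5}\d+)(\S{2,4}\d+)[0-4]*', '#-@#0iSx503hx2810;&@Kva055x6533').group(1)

The match spans [4:17] → '0iSx503hx2810'.
Captured: group 1 = 'hx2810'.

'hx2810'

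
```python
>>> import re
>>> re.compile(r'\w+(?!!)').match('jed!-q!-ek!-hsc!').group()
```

Because the assertion is negative and zero-width, positions next to the forbidden text are skipped.
`re.match` only tries the pattern at the start of the string.
The match spans [0:2] → 'je'.

'je'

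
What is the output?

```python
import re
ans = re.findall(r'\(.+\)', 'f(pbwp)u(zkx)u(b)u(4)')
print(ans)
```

Walking the string: at [1:21] → '(pbwp)u(zkx)u(b)u(4)'.
No capturing groups, so `findall` returns the 1 full match string.

['(pbwp)u(zkx)u(b)u(4)']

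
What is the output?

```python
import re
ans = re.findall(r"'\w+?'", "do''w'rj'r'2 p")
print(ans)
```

["'w'", "'r'"]

Walking the string: at [3:6] → "'w'"; at [8:11] → "'r'".
`findall` yields the raw match text (2 of them) because the pattern has no groups.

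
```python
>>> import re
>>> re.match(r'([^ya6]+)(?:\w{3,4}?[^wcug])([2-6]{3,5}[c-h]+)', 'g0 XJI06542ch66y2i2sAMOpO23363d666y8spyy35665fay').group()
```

'g0 XJI06542ch'

This matches one or more of any character except [ya6] (captured); then 3 to 4 of a word character (lazy), then any character except [wcug] (non-capturing group); then 3 to 5 of a character in [2-6], then one or more of a character in [c-h] (captured).
`re.match` only tries the pattern at the start of the string.
The match spans [0:13] → 'g0 XJI06542ch'.
Captured: group 1 = 'g0 X', group 2 = '542ch'.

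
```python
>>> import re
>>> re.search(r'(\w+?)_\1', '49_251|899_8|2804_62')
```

None

A backreference is literal: `\1` must see the identical characters the first group matched.
`re.search` tries every starting position until one works.
Here no position works, so the call returns None.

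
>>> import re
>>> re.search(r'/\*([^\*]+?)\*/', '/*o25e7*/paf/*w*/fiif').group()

'/*o25e7*/'

The match spans [0:9] → '/*o25e7*/'.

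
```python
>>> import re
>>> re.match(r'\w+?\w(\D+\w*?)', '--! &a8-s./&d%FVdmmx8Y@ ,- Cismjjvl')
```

None

Pattern: one or more of a word character (lazy), then a word character; then one or more of a non-digit, then zero or more of a word character (lazy) (captured).
`re.match` only tries the pattern at the start of the string.
Here the pattern fails at index 0, so the call returns None.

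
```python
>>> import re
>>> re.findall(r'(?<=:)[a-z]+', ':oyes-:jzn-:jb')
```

['oyes', 'jzn', 'jb']

Because the assertion is zero-width, the text it checks is not consumed and won't appear in the result.
Matches: at [1:5] → 'oyes'; at [7:10] → 'jzn'; at [12:14] → 'jb'.
No capturing groups, so `findall` returns the 3 full match strings.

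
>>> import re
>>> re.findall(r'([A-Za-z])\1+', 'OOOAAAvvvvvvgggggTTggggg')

['O', 'A', 'v', 'g', 'T', 'g']

`\1` has to match the exact text group 1 already captured.
Scanning left to right: at [0:3] match 'OOO', group 1 = 'O'; at [3:6] match 'AAA', group 1 = 'A'; at [6:12] match 'vvvvvv', group 1 = 'v'; at [12:17] match 'ggggg', group 1 = 'g'; at [17:19] match 'TT', group 1 = 'T'; ….
With a single group, `findall` returns only what that group captured — 6 items.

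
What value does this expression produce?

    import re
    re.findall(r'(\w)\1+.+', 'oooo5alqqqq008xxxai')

A backreference is literal: `\1` must see the identical characters the first group matched.
Walking the string: at [0:19] match 'oooo5alqqqq008xxxai', group 1 = 'o'.
Because there's exactly one group, `findall` drops the full match and keeps group 1 from the one hit.

['o']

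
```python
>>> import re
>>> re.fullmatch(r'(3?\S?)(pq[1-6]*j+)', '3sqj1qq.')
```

None

`fullmatch` succeeds only if the pattern covers the string from start to end.
Here the string isn't matched end-to-end, so the call returns None.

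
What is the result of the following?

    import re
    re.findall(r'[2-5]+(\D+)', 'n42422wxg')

This matches one or more of a character in [2-5]; then one or more of a non-digit (captured).
Because there's exactly one group, `findall` drops the full match and keeps group 1 from the one hit.

['wxg']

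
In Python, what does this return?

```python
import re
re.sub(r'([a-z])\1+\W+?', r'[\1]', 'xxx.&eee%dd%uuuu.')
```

'[x]&[e][d][u]'

`\1` is not a pattern — it's the concrete string captured by group 1, re-applied verbatim.
Each match is replaced using the text its own group 1 captured.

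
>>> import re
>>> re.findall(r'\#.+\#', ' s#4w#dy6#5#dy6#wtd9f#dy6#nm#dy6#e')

['#4w#dy6#5#dy6#wtd9f#dy6#nm#dy6#']

Scanning left to right: at [2:33] → '#4w#dy6#5#dy6#wtd9f#dy6#nm#dy6#'.
Since nothing is captured, `findall` lists the 1 matched substring directly.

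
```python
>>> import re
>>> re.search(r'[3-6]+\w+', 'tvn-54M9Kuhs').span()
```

(4, 12)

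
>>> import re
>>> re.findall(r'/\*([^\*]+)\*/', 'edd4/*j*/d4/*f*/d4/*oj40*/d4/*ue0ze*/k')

Walking the string: at [4:9] match '/*j*/', group 1 = 'j'; at [11:16] match '/*f*/', group 1 = 'f'; at [18:26] match '/*oj40*/', group 1 = 'oj40'; at [28:37] match '/*ue0ze*/', group 1 = 'ue0ze'.
Because there's exactly one group, `findall` drops the full match and keeps group 1 from each hit.

['j', 'f', 'oj40', 'ue0ze']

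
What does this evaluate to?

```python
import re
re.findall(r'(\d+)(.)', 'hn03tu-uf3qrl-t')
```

The pattern matches one or more of a digit (captured); then any character (captured).
`findall` packs the 2 group values into a tuple for every match.

[('03', 't'), ('3', 'q')]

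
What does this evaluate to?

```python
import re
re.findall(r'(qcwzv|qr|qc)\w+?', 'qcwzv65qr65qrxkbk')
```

Branches in `(...|...)` are attempted left-to-right; the first branch that allows the whole pattern to succeed is taken.
Walking the string: at [0:6] match 'qcwzv6', group 1 = 'qcwzv'; at [7:10] match 'qr6', group 1 = 'qr'; at [11:14] match 'qrx', group 1 = 'qr'.
With a single group, `findall` returns only what that group captured — 3 items.

['qcwzv', 'qr', 'qr']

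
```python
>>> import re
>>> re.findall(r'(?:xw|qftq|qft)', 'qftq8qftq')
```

['qftq', 'qftq']

Alternation tries branches left to right and keeps the first one that lets the overall match succeed at that position.
Scanning left to right: at [0:4] → 'qftq'; at [5:9] → 'qftq'.
Since nothing is captured, `findall` lists the 2 matched substrings directly.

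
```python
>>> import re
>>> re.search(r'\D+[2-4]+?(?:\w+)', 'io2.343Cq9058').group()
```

The match spans [3:13] → '.343Cq9058'.

'.343Cq9058'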